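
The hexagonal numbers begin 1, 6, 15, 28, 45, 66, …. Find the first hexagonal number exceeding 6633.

6670

Solve n(2n−1) > 6633 for integer n.
The largest n with value ≤ 6633 is 57 (since 6441 ≤ 6633 < 6670), so the first above is n = 58, value 6670.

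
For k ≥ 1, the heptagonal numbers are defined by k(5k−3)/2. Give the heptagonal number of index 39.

3744

The 39th heptagonal number is n(5n−3)/2 with n = 39.
39·(5·39 − 3)/2 = 39·192/2 = 39·96 = 3744.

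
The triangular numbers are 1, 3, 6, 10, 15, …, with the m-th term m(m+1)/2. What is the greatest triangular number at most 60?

55

Solve n(n+1)/2 ≤ 60 for integer n.
n = 10 gives 55 ≤ 60, while n = 11 gives 66 > 60; so the answer is 55.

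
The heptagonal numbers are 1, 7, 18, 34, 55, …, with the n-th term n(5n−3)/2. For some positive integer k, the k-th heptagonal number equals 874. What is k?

19

Set n(5n−3)/2 = 874, giving 5n² − 3n − 1748 = 0.
So n = (3 + 187) / 10 = 190/10 = 19.
Check: 19·(5·19 − 3)/2 = 874. ✓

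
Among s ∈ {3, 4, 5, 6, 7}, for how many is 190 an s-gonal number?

s = 3: P(3, 19) = 190. ✓
s = 4: P(4, 13) = 169 and P(4, 14) = 196; 190 is not s-gonal.
s = 5: P(5, 11) = 176 and P(5, 12) = 210; 190 is not s-gonal.
s = 6: P(6, 10) = 190. ✓
s = 7: P(7, 9) = 189 and P(7, 10) = 235; 190 is not s-gonal.
Hits: s ∈ {3, 6} → 2.

2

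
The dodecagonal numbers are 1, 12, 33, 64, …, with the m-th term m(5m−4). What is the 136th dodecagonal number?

The 136th dodecagonal number is n(5n−4) with n = 136.
136·(5·136 − 4) = 136·676 = 91936.

91936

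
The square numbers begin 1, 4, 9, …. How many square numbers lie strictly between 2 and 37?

5

The n-th square number is n².
Smallest index with value > 2: n = 2 (giving 4).
Largest index with value < 37: n = 6 (giving 36).
Indices 2 through 6: 5 terms.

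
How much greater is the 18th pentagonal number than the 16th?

18·(3·18 − 1)/2 = 477 and 16·(3·16 − 1)/2 = 376.
Difference: 477 − 376 = 101.

101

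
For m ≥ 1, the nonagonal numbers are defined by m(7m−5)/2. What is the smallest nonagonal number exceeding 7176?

Solve n(7n−5)/2 > 7176 for integer n.
The largest n with value ≤ 7176 is 45 (since 6975 ≤ 7176 < 7291), so the first above is n = 46, value 7291.

7291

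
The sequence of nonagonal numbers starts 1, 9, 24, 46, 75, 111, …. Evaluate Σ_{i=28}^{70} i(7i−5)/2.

Σ i(7i−5)/2 = (7Σi² − 5Σi) / 2 over i = 28..70.
Σi = 2485 − 378 = 2107 and Σi² = 116795 − 6930 = 109865.
(7·109865 − 5·2107) / 2 = 758520/2 = 379260.

379260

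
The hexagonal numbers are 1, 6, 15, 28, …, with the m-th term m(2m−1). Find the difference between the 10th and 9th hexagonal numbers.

37

Consecutive hexagonal numbers differ by 4n − 3: here 4·10 − 3 = 37.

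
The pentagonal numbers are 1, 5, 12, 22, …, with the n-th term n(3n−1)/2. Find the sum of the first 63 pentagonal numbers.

127008

Σ i(3i−1)/2 = (3Σi² − Σi) / 2 over i = 1..63.
Σi = 2016 and Σi² = 85344.
(3·85344 − 1·2016) / 2 = 254016/2 = 127008.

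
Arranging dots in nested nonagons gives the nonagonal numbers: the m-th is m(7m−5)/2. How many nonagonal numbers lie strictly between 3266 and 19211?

The n-th nonagonal number is n(7n−5)/2.
Smallest index with value > 3266: n = 31 (giving 3286).
Largest index with value < 19211: n = 74 (giving 18981).
Indices 31 through 74: 44 terms.

44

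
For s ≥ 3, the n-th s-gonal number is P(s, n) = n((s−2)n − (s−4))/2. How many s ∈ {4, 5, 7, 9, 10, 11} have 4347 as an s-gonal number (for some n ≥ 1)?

2

s = 4: P(4, 65) = 4225 and P(4, 66) = 4356; 4347 is not s-gonal.
s = 5: P(5, 54) = 4347. ✓
s = 7: P(7, 42) = 4347. ✓
s = 9: P(9, 35) = 4200 and P(9, 36) = 4446; 4347 is not s-gonal.
s = 10: P(10, 33) = 4257 and P(10, 34) = 4522; 4347 is not s-gonal.
s = 11: P(11, 31) = 4216 and P(11, 32) = 4496; 4347 is not s-gonal.
Hits: s ∈ {5, 7} → 2.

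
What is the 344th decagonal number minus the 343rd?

2745

Consecutive decagonal numbers differ by 8n − 7: here 8·344 − 7 = 2745.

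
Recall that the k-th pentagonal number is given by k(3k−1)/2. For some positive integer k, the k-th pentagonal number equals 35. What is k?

5

Set n(3n−1)/2 = 35, giving 3n² − n − 70 = 0.
So n = (1 + 29) / 6 = 30/6 = 5.
Check: 5·(3·5 − 1)/2 = 35. ✓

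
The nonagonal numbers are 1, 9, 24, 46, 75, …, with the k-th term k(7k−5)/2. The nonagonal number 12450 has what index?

Set n(7n−5)/2 = 12450, giving 7n² − 5n − 24900 = 0.
The discriminant is 25 + 56·12450 = 697225, and √697225 = 835.
So n = (5 + 835) / 14 = 840/14 = 60.

60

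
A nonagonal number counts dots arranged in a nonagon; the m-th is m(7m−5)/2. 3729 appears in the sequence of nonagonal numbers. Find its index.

Set n(7n−5)/2 = 3729, giving 7n² − 5n − 7458 = 0.
The discriminant is 25 + 56·3729 = 208849, and √208849 = 457.
So n = (5 + 457) / 14 = 462/14 = 33.

33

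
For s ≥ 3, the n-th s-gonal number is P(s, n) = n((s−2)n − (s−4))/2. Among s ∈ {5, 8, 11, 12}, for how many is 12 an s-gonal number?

s = 5: P(5, 3) = 12. ✓
s = 8: P(8, 2) = 8 and P(8, 3) = 21; 12 is not s-gonal.
s = 11: P(11, 2) = 11 and P(11, 3) = 30; 12 is not s-gonal.
s = 12: P(12, 2) = 12. ✓
Hits: s ∈ {5, 12} → 2.

2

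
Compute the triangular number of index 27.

378

The 27th triangular number is n(n+1)/2 with n = 27.
27·28/2 = 756/2 = 378.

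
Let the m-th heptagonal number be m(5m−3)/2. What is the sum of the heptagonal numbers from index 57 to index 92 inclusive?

Σ i(5i−3)/2 = (5Σi² − 3Σi) / 2 over i = 57..92.
Σi = 4278 − 1596 = 2682 and Σi² = 263810 − 60116 = 203694.
(5·203694 − 3·2682) / 2 = 1010424/2 = 505212.

505212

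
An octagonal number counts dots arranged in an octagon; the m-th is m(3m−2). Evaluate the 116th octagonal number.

40136

116·(3·116 − 2) = 116·346 = 40136.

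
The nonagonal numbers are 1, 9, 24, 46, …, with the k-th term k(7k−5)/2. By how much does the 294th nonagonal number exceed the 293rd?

Consecutive nonagonal numbers differ by 7n − 6: here 7·294 − 6 = 2052.

2052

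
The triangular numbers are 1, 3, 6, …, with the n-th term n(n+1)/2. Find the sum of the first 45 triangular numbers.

16215

Σ i(i+1)/2 = (Σi² + Σi) / 2 over i = 1..45.
Σi = 1035 and Σi² = 31395.
(1·31395 + 1·1035) / 2 = 32430/2 = 16215.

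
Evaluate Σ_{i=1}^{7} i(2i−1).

Σ i(2i−1) = 2Σi² − Σi over i = 1..7.
Σi = 28 and Σi² = 140.
2·140 − 1·28 = 252.

252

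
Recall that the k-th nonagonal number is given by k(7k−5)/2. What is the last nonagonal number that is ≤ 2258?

2125

Solve n(7n−5)/2 ≤ 2258 for integer n.
n = 25 gives 2125 ≤ 2258, while n = 26 gives 2301 > 2258; so the answer is 2125.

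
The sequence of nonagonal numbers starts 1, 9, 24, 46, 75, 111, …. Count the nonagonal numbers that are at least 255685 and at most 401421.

The n-th nonagonal number is n(7n−5)/2.
Smallest index with value ≥ 255685: n = 271 (giving 256366).
Largest index with value ≤ 401421: n = 339 (giving 401376).
Indices 271 through 339: 69 terms.

69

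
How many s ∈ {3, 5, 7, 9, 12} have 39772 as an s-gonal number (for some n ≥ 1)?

1

s = 3: P(3, 281) = 39621 and P(3, 282) = 39903; 39772 is not s-gonal.
s = 5: P(5, 163) = 39772. ✓
s = 7: P(7, 126) = 39501 and P(7, 127) = 40132; 39772 is not s-gonal.
s = 9: P(9, 106) = 39061 and P(9, 107) = 39804; 39772 is not s-gonal.
s = 12: P(12, 89) = 39249 and P(12, 90) = 40140; 39772 is not s-gonal.
Hits: s ∈ {5} → 1.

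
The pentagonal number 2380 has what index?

40

Set n(3n−1)/2 = 2380, giving 3n² − n − 4760 = 0.
So n = (1 + 239) / 6 = 240/6 = 40.
Check: 40·(3·40 − 1)/2 = 2380. ✓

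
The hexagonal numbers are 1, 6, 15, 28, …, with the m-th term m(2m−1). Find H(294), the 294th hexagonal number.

172578

294·(2·294 − 1) = 294·587 = 172578.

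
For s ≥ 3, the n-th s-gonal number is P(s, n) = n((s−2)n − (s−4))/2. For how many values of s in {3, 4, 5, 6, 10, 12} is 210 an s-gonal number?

s = 3: P(3, 20) = 210. ✓
s = 4: P(4, 14) = 196 and P(4, 15) = 225; 210 is not s-gonal.
s = 5: P(5, 12) = 210. ✓
s = 6: P(6, 10) = 190 and P(6, 11) = 231; 210 is not s-gonal.
s = 10: P(10, 7) = 175 and P(10, 8) = 232; 210 is not s-gonal.
s = 12: P(12, 6) = 156 and P(12, 7) = 217; 210 is not s-gonal.
Hits: s ∈ {3, 5} → 2.

2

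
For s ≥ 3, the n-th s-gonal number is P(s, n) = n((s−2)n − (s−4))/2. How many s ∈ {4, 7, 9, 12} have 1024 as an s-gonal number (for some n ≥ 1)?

s = 4: P(4, 32) = 1024. ✓
s = 7: P(7, 20) = 970 and P(7, 21) = 1071; 1024 is not s-gonal.
s = 9: P(9, 17) = 969 and P(9, 18) = 1089; 1024 is not s-gonal.
s = 12: P(12, 14) = 924 and P(12, 15) = 1065; 1024 is not s-gonal.
Hits: s ∈ {4} → 1.

1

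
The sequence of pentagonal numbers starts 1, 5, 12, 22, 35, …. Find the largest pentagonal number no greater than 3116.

3015

Solve n(3n−1)/2 ≤ 3116 for integer n.
n = 45 gives 3015 ≤ 3116, while n = 46 gives 3151 > 3116; so the answer is 3015.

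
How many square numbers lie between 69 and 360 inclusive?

The n-th square number is n².
Smallest index with value ≥ 69: n = 9 (giving 81).
Largest index with value ≤ 360: n = 18 (giving 324).
Indices 9 through 18: 10 terms.

10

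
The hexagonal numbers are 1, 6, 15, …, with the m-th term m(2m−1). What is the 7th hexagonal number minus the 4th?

7·(2·7 − 1) = 91 and 4·(2·4 − 1) = 28.
Difference: 91 − 28 = 63.

63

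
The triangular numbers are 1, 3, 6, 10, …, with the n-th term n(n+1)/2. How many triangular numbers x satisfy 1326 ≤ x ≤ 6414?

62

The n-th triangular number is n(n+1)/2.
Smallest index with value ≥ 1326: n = 51 (giving 1326).
Largest index with value ≤ 6414: n = 112 (giving 6328).
Indices 51 through 112: 62 terms.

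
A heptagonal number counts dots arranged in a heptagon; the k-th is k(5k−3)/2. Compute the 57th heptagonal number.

8037

57·(5·57 − 3)/2 = 57·282/2 = 57·141 = 8037.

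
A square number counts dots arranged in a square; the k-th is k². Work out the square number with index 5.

The 5th square number is n² with n = 5.
5² = 25.

25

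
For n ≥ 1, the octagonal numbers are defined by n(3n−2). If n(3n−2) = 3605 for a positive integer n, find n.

Set n(3n−2) = 3605, giving 3n² − 2n − 3605 = 0.
So n = (2 + 208) / 6 = 210/6 = 35.
Check: 35·(3·35 − 2) = 3605. ✓

35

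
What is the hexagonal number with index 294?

294·(2·294 − 1) = 294·587 = 172578.

172578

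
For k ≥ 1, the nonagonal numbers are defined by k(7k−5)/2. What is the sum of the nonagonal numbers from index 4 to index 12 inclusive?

2046

Σ i(7i−5)/2 = (7Σi² − 5Σi) / 2 over i = 4..12.
Σi = 78 − 6 = 72 and Σi² = 650 − 14 = 636.
(7·636 − 5·72) / 2 = 4092/2 = 2046.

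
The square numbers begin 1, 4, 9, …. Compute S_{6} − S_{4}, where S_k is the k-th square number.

6² = 36 and 4² = 16.
Difference: 36 − 16 = 20.

20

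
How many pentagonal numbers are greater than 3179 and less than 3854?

4

The n-th pentagonal number is n(3n−1)/2.
Smallest index with value > 3179: n = 47 (giving 3290).
Largest index with value < 3854: n = 50 (giving 3725).
Indices 47 through 50: 4 terms.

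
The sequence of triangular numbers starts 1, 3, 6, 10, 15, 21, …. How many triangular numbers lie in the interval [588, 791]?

The n-th triangular number is n(n+1)/2.
Smallest index with value ≥ 588: n = 34 (giving 595).
Largest index with value ≤ 791: n = 39 (giving 780).
Indices 34 through 39: 6 terms.

6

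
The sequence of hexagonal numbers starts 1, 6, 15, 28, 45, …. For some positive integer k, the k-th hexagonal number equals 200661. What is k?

317

Set n(2n−1) = 200661, giving 2n² − n − 200661 = 0.
The discriminant is 1 + 8·200661 = 1605289, and √1605289 = 1267.
So n = (1 + 1267) / 4 = 1268/4 = 317.
Check: 317·(2·317 − 1) = 200661. ✓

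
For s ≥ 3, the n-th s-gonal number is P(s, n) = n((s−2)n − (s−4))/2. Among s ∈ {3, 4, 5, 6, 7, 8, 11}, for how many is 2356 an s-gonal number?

1

s = 3: P(3, 68) = 2346 and P(3, 69) = 2415; 2356 is not s-gonal.
s = 4: P(4, 48) = 2304 and P(4, 49) = 2401; 2356 is not s-gonal.
s = 5: P(5, 39) = 2262 and P(5, 40) = 2380; 2356 is not s-gonal.
s = 6: P(6, 34) = 2278 and P(6, 35) = 2415; 2356 is not s-gonal.
s = 7: P(7, 31) = 2356. ✓
s = 8: P(8, 28) = 2296 and P(8, 29) = 2465; 2356 is not s-gonal.
s = 11: P(11, 23) = 2300 and P(11, 24) = 2508; 2356 is not s-gonal.
Hits: s ∈ {7} → 1.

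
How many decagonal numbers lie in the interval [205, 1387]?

The n-th decagonal number is n(4n−3).
Smallest index with value ≥ 205: n = 8 (giving 232).
Largest index with value ≤ 1387: n = 19 (giving 1387).
Indices 8 through 19: 12 terms.

12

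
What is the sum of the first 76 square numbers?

Σ_{i=1}^{76} i² = 76·77·153/6 = 149226.

149226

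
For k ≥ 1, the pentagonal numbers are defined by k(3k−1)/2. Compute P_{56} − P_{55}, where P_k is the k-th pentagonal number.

Consecutive pentagonal numbers differ by 3n − 2: here 3·56 − 2 = 166.

166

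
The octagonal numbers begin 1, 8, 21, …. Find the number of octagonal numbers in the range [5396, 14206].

27

The n-th octagonal number is n(3n−2).
Smallest index with value ≥ 5396: n = 43 (giving 5461).
Largest index with value ≤ 14206: n = 69 (giving 14145).
Indices 43 through 69: 27 terms.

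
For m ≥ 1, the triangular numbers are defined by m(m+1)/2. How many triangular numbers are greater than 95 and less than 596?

21

The n-th triangular number is n(n+1)/2.
Smallest index with value > 95: n = 14 (giving 105).
Largest index with value < 596: n = 34 (giving 595).
Indices 14 through 34: 21 terms.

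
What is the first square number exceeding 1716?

1764

Solve n² > 1716 for integer n.
The largest n with value ≤ 1716 is 41 (since 1681 ≤ 1716 < 1764), so the first above is n = 42, value 1764.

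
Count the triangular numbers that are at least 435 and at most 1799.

31

The n-th triangular number is n(n+1)/2.
Smallest index with value ≥ 435: n = 29 (giving 435).
Largest index with value ≤ 1799: n = 59 (giving 1770).
Indices 29 through 59: 31 terms.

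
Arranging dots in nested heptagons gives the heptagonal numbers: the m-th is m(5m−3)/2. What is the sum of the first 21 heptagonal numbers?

Σ i(5i−3)/2 = (5Σi² − 3Σi) / 2 over i = 1..21.
Σi = 231 and Σi² = 3311.
(5·3311 − 3·231) / 2 = 15862/2 = 7931.

7931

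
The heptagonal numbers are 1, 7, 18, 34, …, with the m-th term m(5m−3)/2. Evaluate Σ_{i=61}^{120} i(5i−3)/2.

1265380

Σ i(5i−3)/2 = (5Σi² − 3Σi) / 2 over i = 61..120.
Σi = 7260 − 1830 = 5430 and Σi² = 583220 − 73810 = 509410.
(5·509410 − 3·5430) / 2 = 2530760/2 = 1265380.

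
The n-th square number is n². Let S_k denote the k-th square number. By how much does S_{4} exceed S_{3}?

7

n² − (n−1)² = 2n − 1, so 4² − 3² = 2·4 − 1 = 7.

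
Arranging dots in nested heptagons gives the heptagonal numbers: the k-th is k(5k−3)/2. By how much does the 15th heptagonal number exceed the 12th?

198

15·(5·15 − 3)/2 = 540 and 12·(5·12 − 3)/2 = 342.
Difference: 540 − 342 = 198.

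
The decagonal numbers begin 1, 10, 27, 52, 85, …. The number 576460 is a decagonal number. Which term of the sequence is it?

Set n(4n−3) = 576460, giving 4n² − 3n − 576460 = 0.
The discriminant is 9 + 16·576460 = 9223369, and √9223369 = 3037.
So n = (3 + 3037) / 8 = 3040/8 = 380.

380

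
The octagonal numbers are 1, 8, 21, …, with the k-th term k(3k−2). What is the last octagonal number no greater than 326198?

326040

Solve n(3n−2) ≤ 326198 for integer n.
n = 330 gives 326040 ≤ 326198, while n = 331 gives 328021 > 326198; so the answer is 326040.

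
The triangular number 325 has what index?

25

Set n(n+1)/2 = 325, giving n² + n − 650 = 0.
The discriminant is 1 + 8·325 = 2601, and √2601 = 51.
So n = (-1 + 51) / 2 = 50/2 = 25.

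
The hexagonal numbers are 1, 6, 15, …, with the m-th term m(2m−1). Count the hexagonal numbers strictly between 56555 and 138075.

94

The n-th hexagonal number is n(2n−1).
Smallest index with value > 56555: n = 169 (giving 56953).
Largest index with value < 138075: n = 262 (giving 137026).
Indices 169 through 262: 94 terms.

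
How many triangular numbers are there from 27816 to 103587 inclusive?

219

The n-th triangular number is n(n+1)/2.
Smallest index with value ≥ 27816: n = 236 (giving 27966).
Largest index with value ≤ 103587: n = 454 (giving 103285).
Indices 236 through 454: 219 terms.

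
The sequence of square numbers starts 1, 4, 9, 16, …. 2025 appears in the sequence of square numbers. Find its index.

45

We need n² = 2025, so n = √2025 = 45.
Check: 45² = 2025. ✓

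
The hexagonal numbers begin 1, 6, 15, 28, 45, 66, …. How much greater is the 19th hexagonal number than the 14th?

325

19·(2·19 − 1) = 703 and 14·(2·14 − 1) = 378.
Difference: 703 − 378 = 325.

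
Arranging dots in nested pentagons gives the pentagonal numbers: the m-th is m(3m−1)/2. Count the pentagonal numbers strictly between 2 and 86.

The n-th pentagonal number is n(3n−1)/2.
Smallest index with value > 2: n = 2 (giving 5).
Largest index with value < 86: n = 7 (giving 70).
Indices 2 through 7: 6 terms.

6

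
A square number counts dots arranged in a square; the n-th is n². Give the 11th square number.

The 11th square number is n² with n = 11.
11² = 121.

121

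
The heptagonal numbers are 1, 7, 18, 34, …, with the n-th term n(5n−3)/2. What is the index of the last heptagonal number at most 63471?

Solve n(5n−3)/2 ≤ 63471 for integer n.
n = 159 gives 62964 ≤ 63471, while n = 160 gives 63760 > 63471; so the answer is index 159.

159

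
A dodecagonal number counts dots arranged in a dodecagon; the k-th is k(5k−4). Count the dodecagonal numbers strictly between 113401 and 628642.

The n-th dodecagonal number is n(5n−4).
Smallest index with value > 113401: n = 152 (giving 114912).
Largest index with value < 628642: n = 354 (giving 625164).
Indices 152 through 354: 203 terms.

203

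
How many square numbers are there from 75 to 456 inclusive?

13

The n-th square number is n².
Smallest index with value ≥ 75: n = 9 (giving 81).
Largest index with value ≤ 456: n = 21 (giving 441).
Indices 9 through 21: 13 terms.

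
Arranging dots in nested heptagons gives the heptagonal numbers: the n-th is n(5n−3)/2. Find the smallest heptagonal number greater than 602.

616

Solve n(5n−3)/2 > 602 for integer n.
The largest n with value ≤ 602 is 15 (since 540 ≤ 602 < 616), so the first above is n = 16, value 616.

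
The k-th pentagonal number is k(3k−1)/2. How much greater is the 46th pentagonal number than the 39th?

46·(3·46 − 1)/2 = 3151 and 39·(3·39 − 1)/2 = 2262.
Difference: 3151 − 2262 = 889.

889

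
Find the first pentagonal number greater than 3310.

Solve n(3n−1)/2 > 3310 for integer n.
The largest n with value ≤ 3310 is 47 (since 3290 ≤ 3310 < 3432), so the first above is n = 48, value 3432.

3432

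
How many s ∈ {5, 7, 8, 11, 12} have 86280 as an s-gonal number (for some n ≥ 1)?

s = 5: P(5, 240) = 86280. ✓
s = 7: P(7, 186) = 86211 and P(7, 187) = 87142; 86280 is not s-gonal.
s = 8: P(8, 169) = 85345 and P(8, 170) = 86360; 86280 is not s-gonal.
s = 11: P(11, 138) = 85215 and P(11, 139) = 86458; 86280 is not s-gonal.
s = 12: P(12, 131) = 85281 and P(12, 132) = 86592; 86280 is not s-gonal.
Hits: s ∈ {5} → 1.

1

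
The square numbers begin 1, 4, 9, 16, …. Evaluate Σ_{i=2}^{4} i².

29

Σ_{i=2}^{4} i² = 30 − 1 = 29.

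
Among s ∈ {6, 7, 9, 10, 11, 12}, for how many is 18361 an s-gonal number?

s = 6: P(6, 96) = 18336 and P(6, 97) = 18721; 18361 is not s-gonal.
s = 7: P(7, 86) = 18361. ✓
s = 9: P(9, 72) = 17964 and P(9, 73) = 18469; 18361 is not s-gonal.
s = 10: P(10, 68) = 18292 and P(10, 69) = 18837; 18361 is not s-gonal.
s = 11: P(11, 64) = 18208 and P(11, 65) = 18785; 18361 is not s-gonal.
s = 12: P(12, 61) = 18361. ✓
Hits: s ∈ {7, 12} → 2.

2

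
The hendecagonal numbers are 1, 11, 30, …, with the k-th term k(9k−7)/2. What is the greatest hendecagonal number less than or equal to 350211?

349308

Solve n(9n−7)/2 ≤ 350211 for integer n.
n = 279 gives 349308 ≤ 350211, while n = 280 gives 351820 > 350211; so the answer is 349308.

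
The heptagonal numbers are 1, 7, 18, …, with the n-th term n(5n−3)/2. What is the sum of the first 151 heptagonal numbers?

Σ i(5i−3)/2 = (5Σi² − 3Σi) / 2 over i = 1..151.
Σi = 11476 and Σi² = 1159076.
(5·1159076 − 3·11476) / 2 = 5760952/2 = 2880476.

2880476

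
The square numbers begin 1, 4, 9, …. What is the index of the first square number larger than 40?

7

Solve n² > 40 for integer n.
The largest n with value ≤ 40 is 6 (since 36 ≤ 40 < 49), so the first above is n = 7, value 49.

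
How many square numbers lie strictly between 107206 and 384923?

293

The n-th square number is n².
Smallest index with value > 107206: n = 328 (giving 107584).
Largest index with value < 384923: n = 620 (giving 384400).
Indices 328 through 620: 293 terms.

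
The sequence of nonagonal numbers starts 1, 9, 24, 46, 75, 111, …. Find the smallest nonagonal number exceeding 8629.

Solve n(7n−5)/2 > 8629 for integer n.
The largest n with value ≤ 8629 is 50 (since 8625 ≤ 8629 < 8976), so the first above is n = 51, value 8976.

8976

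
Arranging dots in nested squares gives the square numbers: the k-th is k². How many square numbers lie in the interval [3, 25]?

The n-th square number is n².
Smallest index with value ≥ 3: n = 2 (giving 4).
Largest index with value ≤ 25: n = 5 (giving 25).
Indices 2 through 5: 4 terms.

4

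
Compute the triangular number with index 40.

The 40th triangular number is n(n+1)/2 with n = 40.
40·41/2 = 1640/2 = 820.

820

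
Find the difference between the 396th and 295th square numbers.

396² = 156816 and 295² = 87025.
Difference: 156816 − 87025 = 69791.

69791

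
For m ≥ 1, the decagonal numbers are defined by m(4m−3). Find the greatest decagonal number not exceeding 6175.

5967

Solve n(4n−3) ≤ 6175 for integer n.
n = 39 gives 5967 ≤ 6175, while n = 40 gives 6280 > 6175; so the answer is 5967.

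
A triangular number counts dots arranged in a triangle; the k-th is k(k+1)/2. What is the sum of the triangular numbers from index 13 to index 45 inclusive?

Σ i(i+1)/2 = (Σi² + Σi) / 2 over i = 13..45.
Σi = 1035 − 78 = 957 and Σi² = 31395 − 650 = 30745.
(1·30745 + 1·957) / 2 = 31702/2 = 15851.

15851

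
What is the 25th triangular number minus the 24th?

Consecutive triangular numbers differ by n: T_{25} − T_{24} = 25.

25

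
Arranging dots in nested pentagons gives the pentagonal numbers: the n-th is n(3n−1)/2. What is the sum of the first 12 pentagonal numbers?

936

Σ i(3i−1)/2 = (3Σi² − Σi) / 2 over i = 1..12.
Σi = 78 and Σi² = 650.
(3·650 − 1·78) / 2 = 1872/2 = 936.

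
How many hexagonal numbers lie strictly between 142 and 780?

11

The n-th hexagonal number is n(2n−1).
Smallest index with value > 142: n = 9 (giving 153).
Largest index with value < 780: n = 19 (giving 703).
Indices 9 through 19: 11 terms.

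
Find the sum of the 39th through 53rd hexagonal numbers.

63350

Σ i(2i−1) = 2Σi² − Σi over i = 39..53.
Σi = 1431 − 741 = 690 and Σi² = 51039 − 19019 = 32020.
2·32020 − 1·690 = 63350.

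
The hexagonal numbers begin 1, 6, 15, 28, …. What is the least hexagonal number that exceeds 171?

190

Solve n(2n−1) > 171 for integer n.
The largest n with value ≤ 171 is 9 (since 153 ≤ 171 < 190), so the first above is n = 10, value 190.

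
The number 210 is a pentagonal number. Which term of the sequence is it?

12

Set n(3n−1)/2 = 210, giving 3n² − n − 420 = 0.
The discriminant is 1 + 24·210 = 5041, and √5041 = 71.
So n = (1 + 71) / 6 = 72/6 = 12.
Check: 12·(3·12 − 1)/2 = 210. ✓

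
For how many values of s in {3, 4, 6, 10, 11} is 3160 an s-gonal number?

s = 3: P(3, 79) = 3160. ✓
s = 4: P(4, 56) = 3136 and P(4, 57) = 3249; 3160 is not s-gonal.
s = 6: P(6, 40) = 3160. ✓
s = 10: P(10, 28) = 3052 and P(10, 29) = 3277; 3160 is not s-gonal.
s = 11: P(11, 26) = 2951 and P(11, 27) = 3186; 3160 is not s-gonal.
Hits: s ∈ {3, 6} → 2.

2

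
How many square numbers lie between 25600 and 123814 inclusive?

The n-th square number is n².
Smallest index with value ≥ 25600: n = 160 (giving 25600).
Largest index with value ≤ 123814: n = 351 (giving 123201).
Indices 160 through 351: 192 terms.

192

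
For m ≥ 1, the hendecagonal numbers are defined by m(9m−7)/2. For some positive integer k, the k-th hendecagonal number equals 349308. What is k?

279

Set n(9n−7)/2 = 349308, giving 9n² − 7n − 698616 = 0.
The discriminant is 49 + 72·349308 = 25150225, and √25150225 = 5015.
So n = (7 + 5015) / 18 = 5022/18 = 279.
Check: 279·(9·279 − 7)/2 = 349308. ✓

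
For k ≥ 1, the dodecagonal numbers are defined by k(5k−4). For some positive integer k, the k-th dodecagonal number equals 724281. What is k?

Set n(5n−4) = 724281, giving 5n² − 4n − 724281 = 0.
The discriminant is 16 + 20·724281 = 14485636, and √14485636 = 3806.
So n = (4 + 3806) / 10 = 3810/10 = 381.

381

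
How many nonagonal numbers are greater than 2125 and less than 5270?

The n-th nonagonal number is n(7n−5)/2.
Smallest index with value > 2125: n = 26 (giving 2301).
Largest index with value < 5270: n = 39 (giving 5226).
Indices 26 through 39: 14 terms.

14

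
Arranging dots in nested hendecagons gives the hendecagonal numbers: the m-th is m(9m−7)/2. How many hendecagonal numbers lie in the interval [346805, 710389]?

The n-th hendecagonal number is n(9n−7)/2.
Smallest index with value ≥ 346805: n = 278 (giving 346805).
Largest index with value ≤ 710389: n = 397 (giving 707851).
Indices 278 through 397: 120 terms.

120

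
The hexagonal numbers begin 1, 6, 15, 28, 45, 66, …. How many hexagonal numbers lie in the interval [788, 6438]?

36

The n-th hexagonal number is n(2n−1).
Smallest index with value ≥ 788: n = 21 (giving 861).
Largest index with value ≤ 6438: n = 56 (giving 6216).
Indices 21 through 56: 36 terms.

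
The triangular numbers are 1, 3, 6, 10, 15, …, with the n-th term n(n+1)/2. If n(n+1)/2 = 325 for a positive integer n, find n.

Set n(n+1)/2 = 325, giving n² + n − 650 = 0.
The discriminant is 1 + 8·325 = 2601, and √2601 = 51.
So n = (-1 + 51) / 2 = 50/2 = 25.

25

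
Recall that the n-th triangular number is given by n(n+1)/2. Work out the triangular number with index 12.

The 12th triangular number is n(n+1)/2 with n = 12.
12·13/2 = 156/2 = 78.

78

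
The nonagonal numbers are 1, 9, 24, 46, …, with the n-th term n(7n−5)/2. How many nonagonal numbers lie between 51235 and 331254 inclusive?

187

The n-th nonagonal number is n(7n−5)/2.
Smallest index with value ≥ 51235: n = 122 (giving 51789).
Largest index with value ≤ 331254: n = 308 (giving 331254).
Indices 122 through 308: 187 terms.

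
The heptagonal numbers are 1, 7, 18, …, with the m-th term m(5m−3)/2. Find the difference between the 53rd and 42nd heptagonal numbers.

2596

53·(5·53 − 3)/2 = 6943 and 42·(5·42 − 3)/2 = 4347.
Difference: 6943 − 4347 = 2596.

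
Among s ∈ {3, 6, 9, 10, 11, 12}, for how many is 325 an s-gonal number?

3

s = 3: P(3, 25) = 325. ✓
s = 6: P(6, 13) = 325. ✓
s = 9: P(9, 10) = 325. ✓
s = 10: P(10, 9) = 297 and P(10, 10) = 370; 325 is not s-gonal.
s = 11: P(11, 8) = 260 and P(11, 9) = 333; 325 is not s-gonal.
s = 12: P(12, 8) = 288 and P(12, 9) = 369; 325 is not s-gonal.
Hits: s ∈ {3, 6, 9} → 3.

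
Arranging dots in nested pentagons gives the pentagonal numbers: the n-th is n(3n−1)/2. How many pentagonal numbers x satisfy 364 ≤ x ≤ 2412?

25

The n-th pentagonal number is n(3n−1)/2.
Smallest index with value ≥ 364: n = 16 (giving 376).
Largest index with value ≤ 2412: n = 40 (giving 2380).
Indices 16 through 40: 25 terms.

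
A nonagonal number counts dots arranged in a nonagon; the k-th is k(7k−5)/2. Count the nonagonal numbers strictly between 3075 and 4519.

The n-th nonagonal number is n(7n−5)/2.
Smallest index with value > 3075: n = 31 (giving 3286).
Largest index with value < 4519: n = 36 (giving 4446).
Indices 31 through 36: 6 terms.

6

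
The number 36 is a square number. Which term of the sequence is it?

6

We need n² = 36, so n = √36 = 6.
Check: 6² = 36. ✓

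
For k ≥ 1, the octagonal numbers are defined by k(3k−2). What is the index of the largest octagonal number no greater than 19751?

Solve n(3n−2) ≤ 19751 for integer n.
n = 81 gives 19521 ≤ 19751, while n = 82 gives 20008 > 19751; so the answer is index 81.

81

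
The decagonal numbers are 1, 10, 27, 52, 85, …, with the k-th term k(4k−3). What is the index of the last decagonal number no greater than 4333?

33

Solve n(4n−3) ≤ 4333 for integer n.
n = 33 gives 4257 ≤ 4333, while n = 34 gives 4522 > 4333; so the answer is index 33.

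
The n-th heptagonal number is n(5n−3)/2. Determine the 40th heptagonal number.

The 40th heptagonal number is n(5n−3)/2 with n = 40.
40·(5·40 − 3)/2 = 40·197/2 = 3940.

3940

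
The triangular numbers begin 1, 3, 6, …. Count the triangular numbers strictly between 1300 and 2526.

20

The n-th triangular number is n(n+1)/2.
Smallest index with value > 1300: n = 51 (giving 1326).
Largest index with value < 2526: n = 70 (giving 2485).
Indices 51 through 70: 20 terms.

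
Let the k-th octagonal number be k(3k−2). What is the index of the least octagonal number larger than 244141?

Solve n(3n−2) > 244141 for integer n.
The largest n with value ≤ 244141 is 285 (since 243105 ≤ 244141 < 244816), so the first above is n = 286, value 244816.

286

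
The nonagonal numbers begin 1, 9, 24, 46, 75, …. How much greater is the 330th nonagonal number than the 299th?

68169

330·(7·330 − 5)/2 = 380325 and 299·(7·299 − 5)/2 = 312156.
Difference: 380325 − 312156 = 68169.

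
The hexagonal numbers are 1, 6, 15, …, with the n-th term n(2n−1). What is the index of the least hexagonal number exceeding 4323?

47

Solve n(2n−1) > 4323 for integer n.
The largest n with value ≤ 4323 is 46 (since 4186 ≤ 4323 < 4371), so the first above is n = 47, value 4371.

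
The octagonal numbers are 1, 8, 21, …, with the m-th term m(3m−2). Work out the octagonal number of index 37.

The 37th octagonal number is n(3n−2) with n = 37.
37·(3·37 − 2) = 37·109 = 4033.

4033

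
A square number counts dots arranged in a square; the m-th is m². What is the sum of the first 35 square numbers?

Σ_{i=1}^{35} i² = 35·36·71/6 = 14910.

14910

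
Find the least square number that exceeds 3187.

Solve n² > 3187 for integer n.
The largest n with value ≤ 3187 is 56 (since 3136 ≤ 3187 < 3249), so the first above is n = 57, value 3249.

3249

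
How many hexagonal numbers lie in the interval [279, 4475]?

The n-th hexagonal number is n(2n−1).
Smallest index with value ≥ 279: n = 13 (giving 325).
Largest index with value ≤ 4475: n = 47 (giving 4371).
Indices 13 through 47: 35 terms.

35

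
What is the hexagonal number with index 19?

703

19·(2·19 − 1) = 19·37 = 703.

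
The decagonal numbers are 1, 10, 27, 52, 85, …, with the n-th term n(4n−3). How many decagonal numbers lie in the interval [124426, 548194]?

194

The n-th decagonal number is n(4n−3).
Smallest index with value ≥ 124426: n = 177 (giving 124785).
Largest index with value ≤ 548194: n = 370 (giving 546490).
Indices 177 through 370: 194 terms.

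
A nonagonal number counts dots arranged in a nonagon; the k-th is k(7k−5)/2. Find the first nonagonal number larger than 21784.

22200

Solve n(7n−5)/2 > 21784 for integer n.
The largest n with value ≤ 21784 is 79 (since 21646 ≤ 21784 < 22200), so the first above is n = 80, value 22200.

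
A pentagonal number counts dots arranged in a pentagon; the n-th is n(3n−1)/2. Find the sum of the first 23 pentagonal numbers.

Σ i(3i−1)/2 = (3Σi² − Σi) / 2 over i = 1..23.
Σi = 276 and Σi² = 4324.
(3·4324 − 1·276) / 2 = 12696/2 = 6348.

6348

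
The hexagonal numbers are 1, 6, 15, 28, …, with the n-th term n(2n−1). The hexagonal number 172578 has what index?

Set n(2n−1) = 172578, giving 2n² − n − 172578 = 0.
The discriminant is 1 + 8·172578 = 1380625, and √1380625 = 1175.
So n = (1 + 1175) / 4 = 1176/4 = 294.
Check: 294·(2·294 − 1) = 172578. ✓

294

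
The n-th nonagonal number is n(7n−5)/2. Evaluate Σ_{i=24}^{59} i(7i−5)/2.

226866

Σ i(7i−5)/2 = (7Σi² − 5Σi) / 2 over i = 24..59.
Σi = 1770 − 276 = 1494 and Σi² = 70210 − 4324 = 65886.
(7·65886 − 5·1494) / 2 = 453732/2 = 226866.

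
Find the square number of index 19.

The 19th square number is n² with n = 19.
19² = 361.

361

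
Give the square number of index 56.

The 56th square number is n² with n = 56.
56² = 3136.

3136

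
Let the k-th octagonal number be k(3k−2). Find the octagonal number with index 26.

1976

The 26th octagonal number is n(3n−2) with n = 26.
26·(3·26 − 2) = 26·76 = 1976.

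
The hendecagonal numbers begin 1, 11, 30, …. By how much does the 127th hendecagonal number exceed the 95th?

31856

127·(9·127 − 7)/2 = 72136 and 95·(9·95 − 7)/2 = 40280.
Difference: 72136 − 40280 = 31856.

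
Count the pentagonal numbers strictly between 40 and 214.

The n-th pentagonal number is n(3n−1)/2.
Smallest index with value > 40: n = 6 (giving 51).
Largest index with value < 214: n = 12 (giving 210).
Indices 6 through 12: 7 terms.

7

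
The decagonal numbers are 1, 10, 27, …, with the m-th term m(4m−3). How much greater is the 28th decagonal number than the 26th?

426

28·(4·28 − 3) = 3052 and 26·(4·26 − 3) = 2626.
Difference: 3052 − 2626 = 426.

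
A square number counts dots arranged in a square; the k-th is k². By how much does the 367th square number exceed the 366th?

n² − (n−1)² = 2n − 1, so 367² − 366² = 2·367 − 1 = 733.

733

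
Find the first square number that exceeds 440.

Solve n² > 440 for integer n.
The largest n with value ≤ 440 is 20 (since 400 ≤ 440 < 441), so the first above is n = 21, value 441.

441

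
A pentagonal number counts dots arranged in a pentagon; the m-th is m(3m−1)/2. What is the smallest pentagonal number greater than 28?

Solve n(3n−1)/2 > 28 for integer n.
The largest n with value ≤ 28 is 4 (since 22 ≤ 28 < 35), so the first above is n = 5, value 35.

35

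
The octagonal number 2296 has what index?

28

Set n(3n−2) = 2296, giving 3n² − 2n − 2296 = 0.
So n = (2 + 166) / 6 = 168/6 = 28.
Check: 28·(3·28 − 2) = 2296. ✓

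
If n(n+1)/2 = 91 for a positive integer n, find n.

Set n(n+1)/2 = 91, giving n² + n − 182 = 0.
The discriminant is 1 + 8·91 = 729, and √729 = 27.
So n = (-1 + 27) / 2 = 26/2 = 13.

13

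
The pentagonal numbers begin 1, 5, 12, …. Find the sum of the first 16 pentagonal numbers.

Σ i(3i−1)/2 = (3Σi² − Σi) / 2 over i = 1..16.
Σi = 136 and Σi² = 1496.
(3·1496 − 1·136) / 2 = 4352/2 = 2176.

2176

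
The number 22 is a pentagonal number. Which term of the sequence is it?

Set n(3n−1)/2 = 22, giving 3n² − n − 44 = 0.
So n = (1 + 23) / 6 = 24/6 = 4.
Check: 4·(3·4 − 1)/2 = 22. ✓

4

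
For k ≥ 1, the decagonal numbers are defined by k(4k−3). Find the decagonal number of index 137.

The 137th decagonal number is n(4n−3) with n = 137.
137·(4·137 − 3) = 137·545 = 74665.

74665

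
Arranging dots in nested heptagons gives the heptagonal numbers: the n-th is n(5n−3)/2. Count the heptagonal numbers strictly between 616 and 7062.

37

The n-th heptagonal number is n(5n−3)/2.
Smallest index with value > 616: n = 17 (giving 697).
Largest index with value < 7062: n = 53 (giving 6943).
Indices 17 through 53: 37 terms.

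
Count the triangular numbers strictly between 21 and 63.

4

The n-th triangular number is n(n+1)/2.
Smallest index with value > 21: n = 7 (giving 28).
Largest index with value < 63: n = 10 (giving 55).
Indices 7 through 10: 4 terms.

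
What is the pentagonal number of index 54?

The 54th pentagonal number is n(3n−1)/2 with n = 54.
54·(3·54 − 1)/2 = 54·161/2 = 4347.

4347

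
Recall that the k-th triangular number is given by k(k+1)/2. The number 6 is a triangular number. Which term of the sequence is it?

3

Set n(n+1)/2 = 6, giving n² + n − 12 = 0.
So n = (-1 + 7) / 2 = 6/2 = 3.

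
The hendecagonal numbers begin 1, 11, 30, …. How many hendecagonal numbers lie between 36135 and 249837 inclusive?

The n-th hendecagonal number is n(9n−7)/2.
Smallest index with value ≥ 36135: n = 90 (giving 36135).
Largest index with value ≤ 249837: n = 236 (giving 249806).
Indices 90 through 236: 147 terms.

147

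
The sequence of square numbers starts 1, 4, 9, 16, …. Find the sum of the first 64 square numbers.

89440

Σ_{i=1}^{64} i² = 64·65·129/6 = 89440.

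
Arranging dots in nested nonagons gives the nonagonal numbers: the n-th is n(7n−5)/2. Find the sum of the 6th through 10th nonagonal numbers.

Σ i(7i−5)/2 = (7Σi² − 5Σi) / 2 over i = 6..10.
Σi = 55 − 15 = 40 and Σi² = 385 − 55 = 330.
(7·330 − 5·40) / 2 = 2110/2 = 1055.

1055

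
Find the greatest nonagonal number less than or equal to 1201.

Solve n(7n−5)/2 ≤ 1201 for integer n.
n = 18 gives 1089 ≤ 1201, while n = 19 gives 1216 > 1201; so the answer is 1089.

1089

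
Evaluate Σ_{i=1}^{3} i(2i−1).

Σ i(2i−1) = 2Σi² − Σi over i = 1..3.
Σi = 6 and Σi² = 14.
2·14 − 1·6 = 22.

22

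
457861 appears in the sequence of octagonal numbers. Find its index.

391

Set n(3n−2) = 457861, giving 3n² − 2n − 457861 = 0.
So n = (2 + 2344) / 6 = 2346/6 = 391.
Check: 391·(3·391 − 2) = 457861. ✓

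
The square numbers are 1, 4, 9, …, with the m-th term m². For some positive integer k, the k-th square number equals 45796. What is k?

We need n² = 45796, so n = √45796 = 214.

214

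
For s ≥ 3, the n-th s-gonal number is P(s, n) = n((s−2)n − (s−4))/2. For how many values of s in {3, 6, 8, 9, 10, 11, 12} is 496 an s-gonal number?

s = 3: P(3, 31) = 496. ✓
s = 6: P(6, 16) = 496. ✓
s = 8: P(8, 13) = 481 and P(8, 14) = 560; 496 is not s-gonal.
s = 9: P(9, 12) = 474 and P(9, 13) = 559; 496 is not s-gonal.
s = 10: P(10, 11) = 451 and P(10, 12) = 540; 496 is not s-gonal.
s = 11: P(11, 10) = 415 and P(11, 11) = 506; 496 is not s-gonal.
s = 12: P(12, 10) = 460 and P(12, 11) = 561; 496 is not s-gonal.
Hits: s ∈ {3, 6} → 2.

2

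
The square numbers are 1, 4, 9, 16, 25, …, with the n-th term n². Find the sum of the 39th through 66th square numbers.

79002

Σ_{i=39}^{66} i² = 98021 − 19019 = 79002.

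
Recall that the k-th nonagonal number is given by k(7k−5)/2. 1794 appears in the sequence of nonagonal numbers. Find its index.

Set n(7n−5)/2 = 1794, giving 7n² − 5n − 3588 = 0.
So n = (5 + 317) / 14 = 322/14 = 23.
Check: 23·(7·23 − 5)/2 = 1794. ✓

23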